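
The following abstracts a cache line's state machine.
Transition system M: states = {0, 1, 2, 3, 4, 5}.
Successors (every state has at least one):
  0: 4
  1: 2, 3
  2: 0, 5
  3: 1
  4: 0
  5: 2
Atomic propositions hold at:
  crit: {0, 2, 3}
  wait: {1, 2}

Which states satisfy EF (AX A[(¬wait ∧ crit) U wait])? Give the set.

{1, 2, 3, 5}

Sat(¬wait) = {0, 3, 4, 5}
Sat(¬wait ∧ crit) = {0, 3}
A[(¬wait ∧ crit) U wait]: least fixpoint, start Z0 = Sat(wait) = {1, 2}, add states in Sat(¬wait ∧ crit) with every successor in Z. Z1 = {1, 2, 3}; fixed.
Sat(A[(¬wait ∧ crit) U wait]) = {1, 2, 3}
Sat(AX A[(¬wait ∧ crit) U wait]) = {s : every successor in {1, 2, 3}} = {1, 3, 5}
EF (AX A[(¬wait ∧ crit) U wait]): least fixpoint, start Z0 = {1, 3, 5}, add states with some successor in Z. Z1 = {1, 2, 3, 5}; fixed.
Sat(EF (AX A[(¬wait ∧ crit) U wait])) = {1, 2, 3, 5}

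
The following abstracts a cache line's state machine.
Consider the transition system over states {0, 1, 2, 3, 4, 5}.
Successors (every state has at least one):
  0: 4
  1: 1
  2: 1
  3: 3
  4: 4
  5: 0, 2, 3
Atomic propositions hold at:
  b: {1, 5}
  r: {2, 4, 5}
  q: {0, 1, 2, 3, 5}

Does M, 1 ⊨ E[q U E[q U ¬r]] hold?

Sat(¬r) = {0, 1, 3}
E[q U ¬r]: least fixpoint, start Z0 = Sat(¬r) = {0, 1, 3}, add states in Sat(q) with some successor in Z. Z1 = {0, 1, 2, 3, 5}; fixed.
Sat(E[q U ¬r]) = {0, 1, 2, 3, 5}
E[q U E[q U ¬r]]: least fixpoint, start Z0 = Sat(E[q U ¬r]) = {0, 1, 2, 3, 5}, add states in Sat(q) with some successor in Z. Already a fixed point.
Sat(E[q U E[q U ¬r]]) = {0, 1, 2, 3, 5}
1 ∈ Sat(E[q U E[q U ¬r]]) = {0, 1, 2, 3, 5}, so the formula holds at 1.

Yes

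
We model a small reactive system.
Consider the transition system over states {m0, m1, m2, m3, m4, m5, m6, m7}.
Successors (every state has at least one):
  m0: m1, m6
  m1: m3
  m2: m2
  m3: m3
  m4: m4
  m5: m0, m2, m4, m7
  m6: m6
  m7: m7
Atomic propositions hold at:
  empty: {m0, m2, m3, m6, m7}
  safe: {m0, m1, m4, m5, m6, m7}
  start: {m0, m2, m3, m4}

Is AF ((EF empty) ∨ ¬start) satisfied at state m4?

EF empty: least fixpoint, start Z0 = {m0, m2, m3, m6, m7}, add states with some successor in Z. Z1 = {m0, m1, m2, m3, m5, m6, m7}; fixed.
Sat(EF empty) = {m0, m1, m2, m3, m5, m6, m7}
Sat(¬start) = {m1, m5, m6, m7}
Sat((EF empty) ∨ ¬start) = {m0, m1, m2, m3, m5, m6, m7}
AF ((EF empty) ∨ ¬start): least fixpoint, start Z0 = {m0, m1, m2, m3, m5, m6, m7}, add states with every successor in Z. Already a fixed point.
Sat(AF ((EF empty) ∨ ¬start)) = {m0, m1, m2, m3, m5, m6, m7}
m4 ∉ Sat(AF ((EF empty) ∨ ¬start)) = {m0, m1, m2, m3, m5, m6, m7}, so the formula does not hold at m4.

No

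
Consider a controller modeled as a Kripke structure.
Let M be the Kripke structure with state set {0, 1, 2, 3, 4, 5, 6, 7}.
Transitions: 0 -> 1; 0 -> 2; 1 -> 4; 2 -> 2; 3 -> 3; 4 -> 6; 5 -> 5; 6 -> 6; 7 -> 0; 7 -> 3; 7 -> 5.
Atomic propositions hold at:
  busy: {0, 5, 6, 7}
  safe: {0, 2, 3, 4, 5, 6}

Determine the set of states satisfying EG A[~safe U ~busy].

{2, 3}

Sat(~safe) = {1, 7}
Sat(~busy) = {1, 2, 3, 4}
A[~safe U ~busy]: least fixpoint, start Z0 = Sat(~busy) = {1, 2, 3, 4}, add states in Sat(~safe) with every successor in Z. Already a fixed point.
Sat(A[~safe U ~busy]) = {1, 2, 3, 4}
EG A[~safe U ~busy]: greatest fixpoint, start Z0 = {1, 2, 3, 4}, keep only states in Sat with some successor in Z. Z1 = {1, 2, 3}; Z2 = {2, 3}; fixed.
Sat(EG A[~safe U ~busy]) = {2, 3}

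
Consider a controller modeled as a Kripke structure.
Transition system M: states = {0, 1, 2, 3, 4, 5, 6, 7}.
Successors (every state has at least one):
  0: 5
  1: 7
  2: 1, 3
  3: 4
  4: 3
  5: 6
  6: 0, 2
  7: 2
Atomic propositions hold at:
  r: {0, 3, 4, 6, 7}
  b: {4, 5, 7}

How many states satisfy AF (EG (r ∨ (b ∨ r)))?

Sat(b ∨ r) = {0, 3, 4, 5, 6, 7}
Sat(r ∨ (b ∨ r)) = {0, 3, 4, 5, 6, 7}
EG (r ∨ (b ∨ r)): greatest fixpoint, start Z0 = {0, 3, 4, 5, 6, 7}, keep only states in Sat with some successor in Z. Z1 = {0, 3, 4, 5, 6}; fixed.
Sat(EG (r ∨ (b ∨ r))) = {0, 3, 4, 5, 6}
AF (EG (r ∨ (b ∨ r))): least fixpoint, start Z0 = {0, 3, 4, 5, 6}, add states with every successor in Z. Already a fixed point.
Sat(AF (EG (r ∨ (b ∨ r)))) = {0, 3, 4, 5, 6}
|Sat(AF (EG (r ∨ (b ∨ r))))| = |{0, 3, 4, 5, 6}| = 5.

5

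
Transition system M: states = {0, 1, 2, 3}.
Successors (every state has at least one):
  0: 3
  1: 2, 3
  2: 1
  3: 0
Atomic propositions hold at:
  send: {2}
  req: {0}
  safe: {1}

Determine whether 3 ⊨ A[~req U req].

Yes

Sat(~req) = {1, 2, 3}
A[~req U req]: least fixpoint, start Z0 = Sat(req) = {0}, add states in Sat(~req) with every successor in Z. Z1 = {0, 3}; fixed.
Sat(A[~req U req]) = {0, 3}
3 ∈ Sat(A[~req U req]) = {0, 3}, so the formula holds at 3.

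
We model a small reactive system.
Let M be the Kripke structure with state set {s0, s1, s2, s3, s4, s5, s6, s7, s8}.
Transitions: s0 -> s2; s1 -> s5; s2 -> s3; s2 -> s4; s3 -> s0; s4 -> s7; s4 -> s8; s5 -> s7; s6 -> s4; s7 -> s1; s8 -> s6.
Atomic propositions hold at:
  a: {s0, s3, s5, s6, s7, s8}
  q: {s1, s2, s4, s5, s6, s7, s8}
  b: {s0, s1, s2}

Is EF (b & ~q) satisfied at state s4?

Sat(~q) = {s0, s3}
Sat(b & ~q) = {s0}
EF (b & ~q): least fixpoint, start Z0 = {s0}, add states with some successor in Z. Z1 = {s0, s3}; Z2 = {s0, s2, s3}; fixed.
Sat(EF (b & ~q)) = {s0, s2, s3}
s4 ∉ Sat(EF (b & ~q)) = {s0, s2, s3}, so the formula does not hold at s4.

No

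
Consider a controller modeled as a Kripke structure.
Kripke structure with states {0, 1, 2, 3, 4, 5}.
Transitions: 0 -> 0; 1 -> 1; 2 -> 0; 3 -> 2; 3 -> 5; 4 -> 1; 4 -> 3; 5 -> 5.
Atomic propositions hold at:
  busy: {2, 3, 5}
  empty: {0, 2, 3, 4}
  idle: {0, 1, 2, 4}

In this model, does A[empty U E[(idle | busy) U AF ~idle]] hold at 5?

Yes

Sat(idle | busy) = {0, 1, 2, 3, 4, 5}
Sat(~idle) = {3, 5}
AF ~idle: least fixpoint, start Z0 = {3, 5}, add states with every successor in Z. Already a fixed point.
Sat(AF ~idle) = {3, 5}
E[(idle | busy) U AF ~idle]: least fixpoint, start Z0 = Sat(AF ~idle) = {3, 5}, add states in Sat(idle | busy) with some successor in Z. Z1 = {3, 4, 5}; fixed.
Sat(E[(idle | busy) U AF ~idle]) = {3, 4, 5}
A[empty U E[(idle | busy) U AF ~idle]]: least fixpoint, start Z0 = Sat(E[(idle | busy) U AF ~idle]) = {3, 4, 5}, add states in Sat(empty) with every successor in Z. Already a fixed point.
Sat(A[empty U E[(idle | busy) U AF ~idle]]) = {3, 4, 5}
5 ∈ Sat(A[empty U E[(idle | busy) U AF ~idle]]) = {3, 4, 5}, so the formula holds at 5.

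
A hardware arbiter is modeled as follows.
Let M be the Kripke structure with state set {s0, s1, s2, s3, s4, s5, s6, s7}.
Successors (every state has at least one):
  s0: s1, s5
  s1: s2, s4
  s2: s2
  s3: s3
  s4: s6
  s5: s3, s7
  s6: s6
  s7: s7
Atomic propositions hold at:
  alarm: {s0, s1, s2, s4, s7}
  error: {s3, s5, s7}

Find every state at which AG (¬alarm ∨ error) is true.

{s3, s5, s6, s7}

Sat(¬alarm) = {s3, s5, s6}
Sat(¬alarm ∨ error) = {s3, s5, s6, s7}
AG (¬alarm ∨ error): greatest fixpoint, start Z0 = {s3, s5, s6, s7}, keep only states in Sat with every successor in Z. Already a fixed point.
Sat(AG (¬alarm ∨ error)) = {s3, s5, s6, s7}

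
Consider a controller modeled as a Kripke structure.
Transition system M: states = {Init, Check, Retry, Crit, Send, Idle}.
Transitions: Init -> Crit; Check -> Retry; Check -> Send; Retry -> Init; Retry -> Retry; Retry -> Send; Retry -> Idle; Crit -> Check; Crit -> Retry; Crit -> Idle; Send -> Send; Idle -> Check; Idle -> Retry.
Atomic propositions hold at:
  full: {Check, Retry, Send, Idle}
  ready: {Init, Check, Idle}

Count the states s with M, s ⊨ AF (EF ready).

5

EF ready: least fixpoint, start Z0 = {Init, Check, Idle}, add states with some successor in Z. Z1 = {Init, Check, Retry, Crit, Idle}; fixed.
Sat(EF ready) = {Init, Check, Retry, Crit, Idle}
AF (EF ready): least fixpoint, start Z0 = {Init, Check, Retry, Crit, Idle}, add states with every successor in Z. Already a fixed point.
Sat(AF (EF ready)) = {Init, Check, Retry, Crit, Idle}
|Sat(AF (EF ready))| = |{Init, Check, Retry, Crit, Idle}| = 5.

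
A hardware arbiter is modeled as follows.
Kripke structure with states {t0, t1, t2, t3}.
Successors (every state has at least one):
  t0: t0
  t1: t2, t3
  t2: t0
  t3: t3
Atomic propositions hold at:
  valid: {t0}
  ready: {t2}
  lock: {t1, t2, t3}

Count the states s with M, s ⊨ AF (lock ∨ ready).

3

Sat(lock ∨ ready) = {t1, t2, t3}
AF (lock ∨ ready): least fixpoint, start Z0 = {t1, t2, t3}, add states with every successor in Z. Already a fixed point.
Sat(AF (lock ∨ ready)) = {t1, t2, t3}
|Sat(AF (lock ∨ ready))| = |{t1, t2, t3}| = 3.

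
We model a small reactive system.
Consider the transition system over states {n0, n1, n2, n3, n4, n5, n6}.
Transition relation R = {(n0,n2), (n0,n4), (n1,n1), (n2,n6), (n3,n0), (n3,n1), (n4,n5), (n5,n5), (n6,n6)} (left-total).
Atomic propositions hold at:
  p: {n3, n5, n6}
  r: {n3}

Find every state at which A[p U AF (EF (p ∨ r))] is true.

{n0, n2, n3, n4, n5, n6}

Sat(p ∨ r) = {n3, n5, n6}
EF (p ∨ r): least fixpoint, start Z0 = {n3, n5, n6}, add states with some successor in Z. Z1 = {n2, n3, n4, n5, n6}; Z2 = {n0, n2, n3, n4, n5, n6}; fixed.
Sat(EF (p ∨ r)) = {n0, n2, n3, n4, n5, n6}
AF (EF (p ∨ r)): least fixpoint, start Z0 = {n0, n2, n3, n4, n5, n6}, add states with every successor in Z. Already a fixed point.
Sat(AF (EF (p ∨ r))) = {n0, n2, n3, n4, n5, n6}
A[p U AF (EF (p ∨ r))]: least fixpoint, start Z0 = Sat(AF (EF (p ∨ r))) = {n0, n2, n3, n4, n5, n6}, add states in Sat(p) with every successor in Z. Already a fixed point.
Sat(A[p U AF (EF (p ∨ r))]) = {n0, n2, n3, n4, n5, n6}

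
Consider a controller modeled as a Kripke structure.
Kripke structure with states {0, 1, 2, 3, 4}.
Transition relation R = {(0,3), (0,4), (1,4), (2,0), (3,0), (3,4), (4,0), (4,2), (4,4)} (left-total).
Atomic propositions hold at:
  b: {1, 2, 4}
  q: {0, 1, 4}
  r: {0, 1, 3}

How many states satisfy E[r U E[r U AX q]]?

4

Sat(AX q) = {s : every successor in {0, 1, 4}} = {1, 2, 3}
E[r U AX q]: least fixpoint, start Z0 = Sat(AX q) = {1, 2, 3}, add states in Sat(r) with some successor in Z. Z1 = {0, 1, 2, 3}; fixed.
Sat(E[r U AX q]) = {0, 1, 2, 3}
E[r U E[r U AX q]]: least fixpoint, start Z0 = Sat(E[r U AX q]) = {0, 1, 2, 3}, add states in Sat(r) with some successor in Z. Already a fixed point.
Sat(E[r U E[r U AX q]]) = {0, 1, 2, 3}
|Sat(E[r U E[r U AX q]])| = |{0, 1, 2, 3}| = 4.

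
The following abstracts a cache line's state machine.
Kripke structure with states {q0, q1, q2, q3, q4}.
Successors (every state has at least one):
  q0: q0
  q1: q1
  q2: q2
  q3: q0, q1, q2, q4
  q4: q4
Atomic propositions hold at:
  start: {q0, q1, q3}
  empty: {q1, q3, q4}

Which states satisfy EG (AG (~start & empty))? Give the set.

{q4}

Sat(~start) = {q2, q4}
Sat(~start & empty) = {q4}
AG (~start & empty): greatest fixpoint, start Z0 = {q4}, keep only states in Sat with every successor in Z. Already a fixed point.
Sat(AG (~start & empty)) = {q4}
EG (AG (~start & empty)): greatest fixpoint, start Z0 = {q4}, keep only states in Sat with some successor in Z. Already a fixed point.
Sat(EG (AG (~start & empty))) = {q4}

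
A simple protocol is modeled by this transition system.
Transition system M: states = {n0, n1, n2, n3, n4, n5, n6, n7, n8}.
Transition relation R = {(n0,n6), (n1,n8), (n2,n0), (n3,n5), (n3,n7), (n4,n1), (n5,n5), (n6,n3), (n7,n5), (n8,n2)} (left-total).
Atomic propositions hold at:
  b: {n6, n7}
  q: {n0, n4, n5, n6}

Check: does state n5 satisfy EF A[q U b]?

No

A[q U b]: least fixpoint, start Z0 = Sat(b) = {n6, n7}, add states in Sat(q) with every successor in Z. Z1 = {n0, n6, n7}; fixed.
Sat(A[q U b]) = {n0, n6, n7}
EF A[q U b]: least fixpoint, start Z0 = {n0, n6, n7}, add states with some successor in Z. Z1 = {n0, n2, n3, n6, n7}; Z2 = {n0, n2, n3, n6, n7, n8}; Z3 = {n0, n1, n2, n3, n6, n7, n8}; Z4 = {n0, n1, n2, n3, n4, n6, n7, n8}; fixed.
Sat(EF A[q U b]) = {n0, n1, n2, n3, n4, n6, n7, n8}
n5 ∉ Sat(EF A[q U b]) = {n0, n1, n2, n3, n4, n6, n7, n8}, so the formula does not hold at n5.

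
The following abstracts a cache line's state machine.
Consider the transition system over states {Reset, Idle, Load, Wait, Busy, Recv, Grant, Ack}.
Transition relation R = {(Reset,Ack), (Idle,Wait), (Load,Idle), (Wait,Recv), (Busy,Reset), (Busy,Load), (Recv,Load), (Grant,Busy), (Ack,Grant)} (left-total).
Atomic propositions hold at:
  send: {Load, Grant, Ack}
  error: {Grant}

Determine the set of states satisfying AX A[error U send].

{Reset, Recv, Ack}

A[error U send]: least fixpoint, start Z0 = Sat(send) = {Load, Grant, Ack}, add states in Sat(error) with every successor in Z. Already a fixed point.
Sat(A[error U send]) = {Load, Grant, Ack}
Sat(AX A[error U send]) = {s : every successor in {Load, Grant, Ack}} = {Reset, Recv, Ack}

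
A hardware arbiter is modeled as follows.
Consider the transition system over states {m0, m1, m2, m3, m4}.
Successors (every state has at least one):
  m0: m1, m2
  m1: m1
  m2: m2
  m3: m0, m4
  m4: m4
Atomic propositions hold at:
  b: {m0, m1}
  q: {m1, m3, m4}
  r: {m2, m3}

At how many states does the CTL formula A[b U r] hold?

A[b U r]: least fixpoint, start Z0 = Sat(r) = {m2, m3}, add states in Sat(b) with every successor in Z. Already a fixed point.
Sat(A[b U r]) = {m2, m3}
|Sat(A[b U r])| = |{m2, m3}| = 2.

2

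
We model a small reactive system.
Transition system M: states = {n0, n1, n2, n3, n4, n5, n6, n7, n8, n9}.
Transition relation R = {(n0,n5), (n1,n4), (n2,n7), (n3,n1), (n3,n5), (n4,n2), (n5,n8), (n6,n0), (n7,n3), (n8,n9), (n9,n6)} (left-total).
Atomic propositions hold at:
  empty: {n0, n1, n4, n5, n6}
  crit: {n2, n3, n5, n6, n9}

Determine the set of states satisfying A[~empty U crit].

Sat(~empty) = {n2, n3, n7, n8, n9}
A[~empty U crit]: least fixpoint, start Z0 = Sat(crit) = {n2, n3, n5, n6, n9}, add states in Sat(~empty) with every successor in Z. Z1 = {n2, n3, n5, n6, n7, n8, n9}; fixed.
Sat(A[~empty U crit]) = {n2, n3, n5, n6, n7, n8, n9}

{n2, n3, n5, n6, n7, n8, n9}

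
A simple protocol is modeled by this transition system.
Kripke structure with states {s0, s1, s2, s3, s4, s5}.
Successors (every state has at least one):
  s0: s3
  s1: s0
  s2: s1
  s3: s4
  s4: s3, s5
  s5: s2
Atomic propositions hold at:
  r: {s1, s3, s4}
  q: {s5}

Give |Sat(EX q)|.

Sat(EX q) = {s : some successor in {s5}} = {s4}
|Sat(EX q)| = |{s4}| = 1.

1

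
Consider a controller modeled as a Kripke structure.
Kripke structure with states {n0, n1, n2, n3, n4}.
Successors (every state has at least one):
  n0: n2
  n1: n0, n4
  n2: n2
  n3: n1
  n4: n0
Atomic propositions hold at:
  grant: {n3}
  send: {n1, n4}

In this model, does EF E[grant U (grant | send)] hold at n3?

Yes

Sat(grant | send) = {n1, n3, n4}
E[grant U (grant | send)]: least fixpoint, start Z0 = Sat((grant | send)) = {n1, n3, n4}, add states in Sat(grant) with some successor in Z. Already a fixed point.
Sat(E[grant U (grant | send)]) = {n1, n3, n4}
EF E[grant U (grant | send)]: least fixpoint, start Z0 = {n1, n3, n4}, add states with some successor in Z. Already a fixed point.
Sat(EF E[grant U (grant | send)]) = {n1, n3, n4}
n3 ∈ Sat(EF E[grant U (grant | send)]) = {n1, n3, n4}, so the formula holds at n3.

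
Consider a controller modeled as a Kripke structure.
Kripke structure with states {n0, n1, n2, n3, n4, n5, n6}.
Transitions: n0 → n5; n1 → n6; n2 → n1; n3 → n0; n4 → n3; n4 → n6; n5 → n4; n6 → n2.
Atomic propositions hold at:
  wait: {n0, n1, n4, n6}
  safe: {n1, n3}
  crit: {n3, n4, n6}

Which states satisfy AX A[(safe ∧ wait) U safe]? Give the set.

{n2}

Sat(safe ∧ wait) = {n1}
A[(safe ∧ wait) U safe]: least fixpoint, start Z0 = Sat(safe) = {n1, n3}, add states in Sat(safe ∧ wait) with every successor in Z. Already a fixed point.
Sat(A[(safe ∧ wait) U safe]) = {n1, n3}
Sat(AX A[(safe ∧ wait) U safe]) = {s : every successor in {n1, n3}} = {n2}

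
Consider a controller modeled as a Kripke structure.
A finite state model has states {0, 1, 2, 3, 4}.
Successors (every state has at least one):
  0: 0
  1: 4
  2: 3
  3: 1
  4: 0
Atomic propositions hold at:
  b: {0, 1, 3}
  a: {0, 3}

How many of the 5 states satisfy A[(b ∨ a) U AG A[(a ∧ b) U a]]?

Sat(b ∨ a) = {0, 1, 3}
Sat(a ∧ b) = {0, 3}
A[(a ∧ b) U a]: least fixpoint, start Z0 = Sat(a) = {0, 3}, add states in Sat(a ∧ b) with every successor in Z. Already a fixed point.
Sat(A[(a ∧ b) U a]) = {0, 3}
AG A[(a ∧ b) U a]: greatest fixpoint, start Z0 = {0, 3}, keep only states in Sat with every successor in Z. Z1 = {0}; fixed.
Sat(AG A[(a ∧ b) U a]) = {0}
A[(b ∨ a) U AG A[(a ∧ b) U a]]: least fixpoint, start Z0 = Sat(AG A[(a ∧ b) U a]) = {0}, add states in Sat(b ∨ a) with every successor in Z. Already a fixed point.
Sat(A[(b ∨ a) U AG A[(a ∧ b) U a]]) = {0}
|Sat(A[(b ∨ a) U AG A[(a ∧ b) U a]])| = |{0}| = 1.

1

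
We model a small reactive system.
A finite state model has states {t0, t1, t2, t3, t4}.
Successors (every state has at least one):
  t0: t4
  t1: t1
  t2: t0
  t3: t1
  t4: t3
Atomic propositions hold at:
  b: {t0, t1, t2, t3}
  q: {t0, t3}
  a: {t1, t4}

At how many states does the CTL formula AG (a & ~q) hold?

Sat(~q) = {t1, t2, t4}
Sat(a & ~q) = {t1, t4}
AG (a & ~q): greatest fixpoint, start Z0 = {t1, t4}, keep only states in Sat with every successor in Z. Z1 = {t1}; fixed.
Sat(AG (a & ~q)) = {t1}
|Sat(AG (a & ~q))| = |{t1}| = 1.

1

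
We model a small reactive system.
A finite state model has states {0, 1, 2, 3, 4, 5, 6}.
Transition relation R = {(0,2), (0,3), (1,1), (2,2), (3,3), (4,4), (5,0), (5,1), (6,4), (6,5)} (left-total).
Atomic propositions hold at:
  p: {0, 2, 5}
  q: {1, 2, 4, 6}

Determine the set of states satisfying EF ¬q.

{0, 3, 5, 6}

Sat(¬q) = {0, 3, 5}
EF ¬q: least fixpoint, start Z0 = {0, 3, 5}, add states with some successor in Z. Z1 = {0, 3, 5, 6}; fixed.
Sat(EF ¬q) = {0, 3, 5, 6}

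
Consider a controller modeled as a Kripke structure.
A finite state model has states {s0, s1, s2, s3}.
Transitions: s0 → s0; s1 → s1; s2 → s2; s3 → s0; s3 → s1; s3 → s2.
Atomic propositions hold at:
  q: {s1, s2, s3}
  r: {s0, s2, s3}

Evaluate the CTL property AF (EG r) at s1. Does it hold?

No

EG r: greatest fixpoint, start Z0 = {s0, s2, s3}, keep only states in Sat with some successor in Z. Already a fixed point.
Sat(EG r) = {s0, s2, s3}
AF (EG r): least fixpoint, start Z0 = {s0, s2, s3}, add states with every successor in Z. Already a fixed point.
Sat(AF (EG r)) = {s0, s2, s3}
s1 ∉ Sat(AF (EG r)) = {s0, s2, s3}, so the formula does not hold at s1.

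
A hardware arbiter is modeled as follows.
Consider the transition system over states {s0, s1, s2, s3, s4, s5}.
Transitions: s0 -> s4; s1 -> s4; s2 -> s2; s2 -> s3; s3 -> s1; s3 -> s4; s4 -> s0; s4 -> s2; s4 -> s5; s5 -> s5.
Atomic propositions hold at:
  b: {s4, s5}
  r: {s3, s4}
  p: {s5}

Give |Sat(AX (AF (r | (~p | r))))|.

Sat(~p) = {s0, s1, s2, s3, s4}
Sat(~p | r) = {s0, s1, s2, s3, s4}
Sat(r | (~p | r)) = {s0, s1, s2, s3, s4}
AF (r | (~p | r)): least fixpoint, start Z0 = {s0, s1, s2, s3, s4}, add states with every successor in Z. Already a fixed point.
Sat(AF (r | (~p | r))) = {s0, s1, s2, s3, s4}
Sat(AX (AF (r | (~p | r)))) = {s : every successor in {s0, s1, s2, s3, s4}} = {s0, s1, s2, s3}
|Sat(AX (AF (r | (~p | r))))| = |{s0, s1, s2, s3}| = 4.

4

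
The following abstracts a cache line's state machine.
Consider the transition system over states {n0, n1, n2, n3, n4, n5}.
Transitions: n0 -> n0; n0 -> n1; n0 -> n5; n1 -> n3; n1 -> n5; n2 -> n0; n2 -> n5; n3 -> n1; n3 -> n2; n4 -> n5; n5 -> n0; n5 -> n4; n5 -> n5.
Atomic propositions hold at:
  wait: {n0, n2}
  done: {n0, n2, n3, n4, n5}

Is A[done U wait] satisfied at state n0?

Yes

A[done U wait]: least fixpoint, start Z0 = Sat(wait) = {n0, n2}, add states in Sat(done) with every successor in Z. Already a fixed point.
Sat(A[done U wait]) = {n0, n2}
n0 ∈ Sat(A[done U wait]) = {n0, n2}, so the formula holds at n0.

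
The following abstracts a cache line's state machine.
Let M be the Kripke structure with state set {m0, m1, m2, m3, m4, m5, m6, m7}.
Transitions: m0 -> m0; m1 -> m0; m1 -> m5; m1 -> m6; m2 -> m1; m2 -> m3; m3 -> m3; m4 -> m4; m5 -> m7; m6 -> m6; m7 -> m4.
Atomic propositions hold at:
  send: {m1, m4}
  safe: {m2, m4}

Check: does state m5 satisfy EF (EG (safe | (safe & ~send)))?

Yes

Sat(~send) = {m0, m2, m3, m5, m6, m7}
Sat(safe & ~send) = {m2}
Sat(safe | (safe & ~send)) = {m2, m4}
EG (safe | (safe & ~send)): greatest fixpoint, start Z0 = {m2, m4}, keep only states in Sat with some successor in Z. Z1 = {m4}; fixed.
Sat(EG (safe | (safe & ~send))) = {m4}
EF (EG (safe | (safe & ~send))): least fixpoint, start Z0 = {m4}, add states with some successor in Z. Z1 = {m4, m7}; Z2 = {m4, m5, m7}; Z3 = {m1, m4, m5, m7}; Z4 = {m1, m2, m4, m5, m7}; fixed.
Sat(EF (EG (safe | (safe & ~send)))) = {m1, m2, m4, m5, m7}
m5 ∈ Sat(EF (EG (safe | (safe & ~send)))) = {m1, m2, m4, m5, m7}, so the formula holds at m5.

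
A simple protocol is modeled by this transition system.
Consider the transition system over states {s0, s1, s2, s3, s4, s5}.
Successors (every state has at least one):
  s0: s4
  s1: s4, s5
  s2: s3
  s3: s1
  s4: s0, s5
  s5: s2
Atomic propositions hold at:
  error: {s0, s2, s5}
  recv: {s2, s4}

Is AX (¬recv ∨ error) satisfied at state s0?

No

Sat(¬recv) = {s0, s1, s3, s5}
Sat(¬recv ∨ error) = {s0, s1, s2, s3, s5}
Sat(AX (¬recv ∨ error)) = {s : every successor in {s0, s1, s2, s3, s5}} = {s2, s3, s4, s5}
s0 ∉ Sat(AX (¬recv ∨ error)) = {s2, s3, s4, s5}, so the formula does not hold at s0.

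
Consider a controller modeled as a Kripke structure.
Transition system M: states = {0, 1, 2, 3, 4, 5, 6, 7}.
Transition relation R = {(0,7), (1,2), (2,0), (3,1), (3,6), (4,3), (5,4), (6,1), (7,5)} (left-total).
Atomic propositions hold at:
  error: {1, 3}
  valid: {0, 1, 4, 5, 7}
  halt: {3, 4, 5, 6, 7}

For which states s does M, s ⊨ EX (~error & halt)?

Sat(~error) = {0, 2, 4, 5, 6, 7}
Sat(~error & halt) = {4, 5, 6, 7}
Sat(EX (~error & halt)) = {s : some successor in {4, 5, 6, 7}} = {0, 3, 5, 7}

{0, 3, 5, 7}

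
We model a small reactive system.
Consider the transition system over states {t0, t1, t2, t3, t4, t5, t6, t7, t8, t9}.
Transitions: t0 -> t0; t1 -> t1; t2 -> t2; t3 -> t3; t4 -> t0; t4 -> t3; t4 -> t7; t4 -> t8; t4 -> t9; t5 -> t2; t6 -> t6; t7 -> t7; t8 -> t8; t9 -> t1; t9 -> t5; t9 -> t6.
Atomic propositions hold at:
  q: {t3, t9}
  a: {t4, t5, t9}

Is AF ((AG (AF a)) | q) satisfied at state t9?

AF a: least fixpoint, start Z0 = {t4, t5, t9}, add states with every successor in Z. Already a fixed point.
Sat(AF a) = {t4, t5, t9}
AG (AF a): greatest fixpoint, start Z0 = {t4, t5, t9}, keep only states in Sat with every successor in Z. Z1 = ∅; fixed.
Sat(AG (AF a)) = ∅
Sat((AG (AF a)) | q) = {t3, t9}
AF ((AG (AF a)) | q): least fixpoint, start Z0 = {t3, t9}, add states with every successor in Z. Already a fixed point.
Sat(AF ((AG (AF a)) | q)) = {t3, t9}
t9 ∈ Sat(AF ((AG (AF a)) | q)) = {t3, t9}, so the formula holds at t9.

Yes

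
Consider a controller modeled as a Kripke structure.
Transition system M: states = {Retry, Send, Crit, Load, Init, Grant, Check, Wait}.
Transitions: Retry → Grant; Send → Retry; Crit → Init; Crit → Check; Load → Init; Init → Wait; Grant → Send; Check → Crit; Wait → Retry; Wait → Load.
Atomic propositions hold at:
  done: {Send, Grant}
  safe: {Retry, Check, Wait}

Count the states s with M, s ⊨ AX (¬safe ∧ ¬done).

Sat(¬safe) = {Send, Crit, Load, Init, Grant}
Sat(¬done) = {Retry, Crit, Load, Init, Check, Wait}
Sat(¬safe ∧ ¬done) = {Crit, Load, Init}
Sat(AX (¬safe ∧ ¬done)) = {s : every successor in {Crit, Load, Init}} = {Load, Check}
|Sat(AX (¬safe ∧ ¬done))| = |{Load, Check}| = 2.

2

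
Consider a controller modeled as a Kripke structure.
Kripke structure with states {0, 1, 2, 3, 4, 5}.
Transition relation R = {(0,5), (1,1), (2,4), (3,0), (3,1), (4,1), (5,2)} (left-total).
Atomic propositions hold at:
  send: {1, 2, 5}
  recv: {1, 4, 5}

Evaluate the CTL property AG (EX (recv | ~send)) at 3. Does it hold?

Sat(~send) = {0, 3, 4}
Sat(recv | ~send) = {0, 1, 3, 4, 5}
Sat(EX (recv | ~send)) = {s : some successor in {0, 1, 3, 4, 5}} = {0, 1, 2, 3, 4}
AG (EX (recv | ~send)): greatest fixpoint, start Z0 = {0, 1, 2, 3, 4}, keep only states in Sat with every successor in Z. Z1 = {1, 2, 3, 4}; Z2 = {1, 2, 4}; fixed.
Sat(AG (EX (recv | ~send))) = {1, 2, 4}
3 ∉ Sat(AG (EX (recv | ~send))) = {1, 2, 4}, so the formula does not hold at 3.

No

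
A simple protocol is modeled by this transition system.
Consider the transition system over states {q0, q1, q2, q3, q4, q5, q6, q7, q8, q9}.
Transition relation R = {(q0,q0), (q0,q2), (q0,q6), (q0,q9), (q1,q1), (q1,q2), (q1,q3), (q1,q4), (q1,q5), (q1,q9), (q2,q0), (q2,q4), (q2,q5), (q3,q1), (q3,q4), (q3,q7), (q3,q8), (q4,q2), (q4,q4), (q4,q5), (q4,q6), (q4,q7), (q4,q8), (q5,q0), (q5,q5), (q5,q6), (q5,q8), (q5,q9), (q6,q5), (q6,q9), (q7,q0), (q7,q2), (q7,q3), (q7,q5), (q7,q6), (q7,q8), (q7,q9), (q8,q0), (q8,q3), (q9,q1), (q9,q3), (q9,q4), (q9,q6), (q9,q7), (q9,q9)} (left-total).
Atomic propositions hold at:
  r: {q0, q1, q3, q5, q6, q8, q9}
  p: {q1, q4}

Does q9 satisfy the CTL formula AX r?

No

Sat(AX r) = {s : every successor in {q0, q1, q3, q5, q6, q8, q9}} = {q5, q6, q8}
q9 ∉ Sat(AX r) = {q5, q6, q8}, so the formula does not hold at q9.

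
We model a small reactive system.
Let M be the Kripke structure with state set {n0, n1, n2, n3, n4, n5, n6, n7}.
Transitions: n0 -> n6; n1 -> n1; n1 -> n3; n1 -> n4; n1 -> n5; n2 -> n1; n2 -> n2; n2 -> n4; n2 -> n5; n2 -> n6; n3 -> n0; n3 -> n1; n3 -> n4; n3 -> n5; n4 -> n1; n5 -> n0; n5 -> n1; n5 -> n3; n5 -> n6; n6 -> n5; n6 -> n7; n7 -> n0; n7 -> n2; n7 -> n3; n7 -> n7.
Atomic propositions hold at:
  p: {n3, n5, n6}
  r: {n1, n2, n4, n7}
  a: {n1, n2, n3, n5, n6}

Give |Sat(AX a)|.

Sat(AX a) = {s : every successor in {n1, n2, n3, n5, n6}} = {n0, n4}
|Sat(AX a)| = |{n0, n4}| = 2.

2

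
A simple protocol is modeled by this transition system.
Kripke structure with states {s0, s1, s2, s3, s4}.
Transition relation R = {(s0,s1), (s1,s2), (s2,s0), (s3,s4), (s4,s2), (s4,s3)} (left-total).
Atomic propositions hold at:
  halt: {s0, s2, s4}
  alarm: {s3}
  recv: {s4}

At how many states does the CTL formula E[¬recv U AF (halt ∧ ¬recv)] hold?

3

Sat(¬recv) = {s0, s1, s2, s3}
Sat(halt ∧ ¬recv) = {s0, s2}
AF (halt ∧ ¬recv): least fixpoint, start Z0 = {s0, s2}, add states with every successor in Z. Z1 = {s0, s1, s2}; fixed.
Sat(AF (halt ∧ ¬recv)) = {s0, s1, s2}
E[¬recv U AF (halt ∧ ¬recv)]: least fixpoint, start Z0 = Sat(AF (halt ∧ ¬recv)) = {s0, s1, s2}, add states in Sat(¬recv) with some successor in Z. Already a fixed point.
Sat(E[¬recv U AF (halt ∧ ¬recv)]) = {s0, s1, s2}
|Sat(E[¬recv U AF (halt ∧ ¬recv)])| = |{s0, s1, s2}| = 3.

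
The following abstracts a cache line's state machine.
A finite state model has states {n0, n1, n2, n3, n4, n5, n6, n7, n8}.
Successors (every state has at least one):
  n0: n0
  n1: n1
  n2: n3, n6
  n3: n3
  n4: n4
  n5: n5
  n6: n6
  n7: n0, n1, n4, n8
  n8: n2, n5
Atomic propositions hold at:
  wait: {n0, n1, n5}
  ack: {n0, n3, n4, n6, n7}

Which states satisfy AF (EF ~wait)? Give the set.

{n2, n3, n4, n6, n7, n8}

Sat(~wait) = {n2, n3, n4, n6, n7, n8}
EF ~wait: least fixpoint, start Z0 = {n2, n3, n4, n6, n7, n8}, add states with some successor in Z. Already a fixed point.
Sat(EF ~wait) = {n2, n3, n4, n6, n7, n8}
AF (EF ~wait): least fixpoint, start Z0 = {n2, n3, n4, n6, n7, n8}, add states with every successor in Z. Already a fixed point.
Sat(AF (EF ~wait)) = {n2, n3, n4, n6, n7, n8}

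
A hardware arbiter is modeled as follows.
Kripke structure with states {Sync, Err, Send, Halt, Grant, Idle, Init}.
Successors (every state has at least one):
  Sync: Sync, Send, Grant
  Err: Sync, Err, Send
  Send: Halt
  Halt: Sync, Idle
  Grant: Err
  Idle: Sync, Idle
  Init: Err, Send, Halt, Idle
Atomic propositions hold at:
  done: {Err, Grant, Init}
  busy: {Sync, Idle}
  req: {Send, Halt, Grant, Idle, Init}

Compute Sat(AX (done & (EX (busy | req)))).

{Grant}

Sat(busy | req) = {Sync, Send, Halt, Grant, Idle, Init}
Sat(EX (busy | req)) = {s : some successor in {Sync, Send, Halt, Grant, Idle, Init}} = {Sync, Err, Send, Halt, Idle, Init}
Sat(done & (EX (busy | req))) = {Err, Init}
Sat(AX (done & (EX (busy | req)))) = {s : every successor in {Err, Init}} = {Grant}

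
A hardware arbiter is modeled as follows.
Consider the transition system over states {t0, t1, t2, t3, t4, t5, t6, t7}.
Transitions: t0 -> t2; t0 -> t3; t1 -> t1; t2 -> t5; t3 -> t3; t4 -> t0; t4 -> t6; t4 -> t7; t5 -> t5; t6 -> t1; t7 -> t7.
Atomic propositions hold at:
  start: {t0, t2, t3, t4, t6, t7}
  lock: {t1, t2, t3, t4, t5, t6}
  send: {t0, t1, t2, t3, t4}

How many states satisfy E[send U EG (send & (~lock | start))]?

3

Sat(~lock) = {t0, t7}
Sat(~lock | start) = {t0, t2, t3, t4, t6, t7}
Sat(send & (~lock | start)) = {t0, t2, t3, t4}
EG (send & (~lock | start)): greatest fixpoint, start Z0 = {t0, t2, t3, t4}, keep only states in Sat with some successor in Z. Z1 = {t0, t3, t4}; fixed.
Sat(EG (send & (~lock | start))) = {t0, t3, t4}
E[send U EG (send & (~lock | start))]: least fixpoint, start Z0 = Sat(EG (send & (~lock | start))) = {t0, t3, t4}, add states in Sat(send) with some successor in Z. Already a fixed point.
Sat(E[send U EG (send & (~lock | start))]) = {t0, t3, t4}
|Sat(E[send U EG (send & (~lock | start))])| = |{t0, t3, t4}| = 3.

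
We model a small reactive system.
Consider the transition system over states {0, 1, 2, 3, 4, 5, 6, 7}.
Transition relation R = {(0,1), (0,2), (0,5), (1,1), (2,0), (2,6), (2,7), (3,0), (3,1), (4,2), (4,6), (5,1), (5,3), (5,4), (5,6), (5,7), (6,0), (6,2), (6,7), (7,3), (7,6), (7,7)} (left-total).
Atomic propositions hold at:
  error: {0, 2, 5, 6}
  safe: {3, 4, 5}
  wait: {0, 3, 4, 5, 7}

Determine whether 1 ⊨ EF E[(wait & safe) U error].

No

Sat(wait & safe) = {3, 4, 5}
E[(wait & safe) U error]: least fixpoint, start Z0 = Sat(error) = {0, 2, 5, 6}, add states in Sat(wait & safe) with some successor in Z. Z1 = {0, 2, 3, 4, 5, 6}; fixed.
Sat(E[(wait & safe) U error]) = {0, 2, 3, 4, 5, 6}
EF E[(wait & safe) U error]: least fixpoint, start Z0 = {0, 2, 3, 4, 5, 6}, add states with some successor in Z. Z1 = {0, 2, 3, 4, 5, 6, 7}; fixed.
Sat(EF E[(wait & safe) U error]) = {0, 2, 3, 4, 5, 6, 7}
1 ∉ Sat(EF E[(wait & safe) U error]) = {0, 2, 3, 4, 5, 6, 7}, so the formula does not hold at 1.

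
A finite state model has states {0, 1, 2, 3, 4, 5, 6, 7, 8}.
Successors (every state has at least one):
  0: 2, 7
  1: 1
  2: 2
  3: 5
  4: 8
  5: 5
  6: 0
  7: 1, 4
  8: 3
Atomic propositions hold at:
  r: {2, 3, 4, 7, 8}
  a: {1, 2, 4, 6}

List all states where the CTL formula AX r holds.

Sat(AX r) = {s : every successor in {2, 3, 4, 7, 8}} = {0, 2, 4, 8}

{0, 2, 4, 8}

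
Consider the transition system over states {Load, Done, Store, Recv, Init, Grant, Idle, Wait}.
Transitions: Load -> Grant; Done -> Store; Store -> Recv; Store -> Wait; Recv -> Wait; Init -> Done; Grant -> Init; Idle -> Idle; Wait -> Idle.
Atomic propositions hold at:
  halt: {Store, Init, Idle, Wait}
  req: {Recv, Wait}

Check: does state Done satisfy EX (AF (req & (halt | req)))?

Sat(halt | req) = {Store, Recv, Init, Idle, Wait}
Sat(req & (halt | req)) = {Recv, Wait}
AF (req & (halt | req)): least fixpoint, start Z0 = {Recv, Wait}, add states with every successor in Z. Z1 = {Store, Recv, Wait}; Z2 = {Done, Store, Recv, Wait}; Z3 = {Done, Store, Recv, Init, Wait}; Z4 = {Done, Store, Recv, Init, Grant, Wait}; Z5 = {Load, Done, Store, Recv, Init, Grant, Wait}; fixed.
Sat(AF (req & (halt | req))) = {Load, Done, Store, Recv, Init, Grant, Wait}
Sat(EX (AF (req & (halt | req)))) = {s : some successor in {Load, Done, Store, Recv, Init, Grant, Wait}} = {Load, Done, Store, Recv, Init, Grant}
Done ∈ Sat(EX (AF (req & (halt | req)))) = {Load, Done, Store, Recv, Init, Grant}, so the formula holds at Done.

Yes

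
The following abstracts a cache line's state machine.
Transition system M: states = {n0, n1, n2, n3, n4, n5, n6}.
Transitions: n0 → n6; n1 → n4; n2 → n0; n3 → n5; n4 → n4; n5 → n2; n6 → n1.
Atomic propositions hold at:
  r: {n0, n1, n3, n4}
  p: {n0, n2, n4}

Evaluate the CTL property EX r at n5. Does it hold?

No

Sat(EX r) = {s : some successor in {n0, n1, n3, n4}} = {n1, n2, n4, n6}
n5 ∉ Sat(EX r) = {n1, n2, n4, n6}, so the formula does not hold at n5.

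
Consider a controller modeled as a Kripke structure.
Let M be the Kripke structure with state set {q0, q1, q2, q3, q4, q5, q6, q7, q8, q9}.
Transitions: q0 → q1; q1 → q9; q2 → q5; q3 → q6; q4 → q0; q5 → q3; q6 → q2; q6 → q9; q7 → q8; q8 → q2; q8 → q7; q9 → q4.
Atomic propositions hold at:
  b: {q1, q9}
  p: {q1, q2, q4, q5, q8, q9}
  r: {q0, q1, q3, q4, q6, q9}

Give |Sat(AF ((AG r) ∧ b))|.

AG r: greatest fixpoint, start Z0 = {q0, q1, q3, q4, q6, q9}, keep only states in Sat with every successor in Z. Z1 = {q0, q1, q3, q4, q9}; Z2 = {q0, q1, q4, q9}; fixed.
Sat(AG r) = {q0, q1, q4, q9}
Sat((AG r) ∧ b) = {q1, q9}
AF ((AG r) ∧ b): least fixpoint, start Z0 = {q1, q9}, add states with every successor in Z. Z1 = {q0, q1, q9}; Z2 = {q0, q1, q4, q9}; fixed.
Sat(AF ((AG r) ∧ b)) = {q0, q1, q4, q9}
|Sat(AF ((AG r) ∧ b))| = |{q0, q1, q4, q9}| = 4.

4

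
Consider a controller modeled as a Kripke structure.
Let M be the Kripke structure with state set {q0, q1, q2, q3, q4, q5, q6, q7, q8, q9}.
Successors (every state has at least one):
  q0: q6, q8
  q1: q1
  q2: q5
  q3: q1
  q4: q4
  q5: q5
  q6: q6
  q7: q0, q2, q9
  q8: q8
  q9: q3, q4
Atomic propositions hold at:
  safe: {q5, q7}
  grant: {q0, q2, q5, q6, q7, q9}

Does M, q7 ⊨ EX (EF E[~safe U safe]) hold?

Sat(~safe) = {q0, q1, q2, q3, q4, q6, q8, q9}
E[~safe U safe]: least fixpoint, start Z0 = Sat(safe) = {q5, q7}, add states in Sat(~safe) with some successor in Z. Z1 = {q2, q5, q7}; fixed.
Sat(E[~safe U safe]) = {q2, q5, q7}
EF E[~safe U safe]: least fixpoint, start Z0 = {q2, q5, q7}, add states with some successor in Z. Already a fixed point.
Sat(EF E[~safe U safe]) = {q2, q5, q7}
Sat(EX (EF E[~safe U safe])) = {s : some successor in {q2, q5, q7}} = {q2, q5, q7}
q7 ∈ Sat(EX (EF E[~safe U safe])) = {q2, q5, q7}, so the formula holds at q7.

Yes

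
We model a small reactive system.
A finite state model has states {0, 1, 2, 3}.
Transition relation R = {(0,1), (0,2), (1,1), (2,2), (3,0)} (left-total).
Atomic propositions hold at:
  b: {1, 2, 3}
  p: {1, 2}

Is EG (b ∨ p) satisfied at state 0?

Sat(b ∨ p) = {1, 2, 3}
EG (b ∨ p): greatest fixpoint, start Z0 = {1, 2, 3}, keep only states in Sat with some successor in Z. Z1 = {1, 2}; fixed.
Sat(EG (b ∨ p)) = {1, 2}
0 ∉ Sat(EG (b ∨ p)) = {1, 2}, so the formula does not hold at 0.

No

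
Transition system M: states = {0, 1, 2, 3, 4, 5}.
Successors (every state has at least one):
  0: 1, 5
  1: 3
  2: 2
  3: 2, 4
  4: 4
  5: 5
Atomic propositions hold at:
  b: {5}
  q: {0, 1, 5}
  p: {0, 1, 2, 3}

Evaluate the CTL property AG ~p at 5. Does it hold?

Sat(~p) = {4, 5}
AG ~p: greatest fixpoint, start Z0 = {4, 5}, keep only states in Sat with every successor in Z. Already a fixed point.
Sat(AG ~p) = {4, 5}
5 ∈ Sat(AG ~p) = {4, 5}, so the formula holds at 5.

Yes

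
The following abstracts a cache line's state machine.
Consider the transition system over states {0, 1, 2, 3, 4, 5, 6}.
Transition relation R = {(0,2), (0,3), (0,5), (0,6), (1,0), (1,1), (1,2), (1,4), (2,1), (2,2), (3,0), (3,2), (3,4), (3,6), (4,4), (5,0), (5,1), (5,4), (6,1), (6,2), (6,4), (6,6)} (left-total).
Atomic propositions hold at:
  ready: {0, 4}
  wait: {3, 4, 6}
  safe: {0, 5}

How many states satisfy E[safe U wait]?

E[safe U wait]: least fixpoint, start Z0 = Sat(wait) = {3, 4, 6}, add states in Sat(safe) with some successor in Z. Z1 = {0, 3, 4, 5, 6}; fixed.
Sat(E[safe U wait]) = {0, 3, 4, 5, 6}
|Sat(E[safe U wait])| = |{0, 3, 4, 5, 6}| = 5.

5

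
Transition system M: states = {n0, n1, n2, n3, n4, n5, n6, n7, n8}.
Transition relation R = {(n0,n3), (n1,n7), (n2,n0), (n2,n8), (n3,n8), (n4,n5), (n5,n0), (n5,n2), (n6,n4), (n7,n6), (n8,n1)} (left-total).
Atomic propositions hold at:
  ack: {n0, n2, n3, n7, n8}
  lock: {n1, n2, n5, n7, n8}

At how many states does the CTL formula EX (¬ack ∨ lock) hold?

8

Sat(¬ack) = {n1, n4, n5, n6}
Sat(¬ack ∨ lock) = {n1, n2, n4, n5, n6, n7, n8}
Sat(EX (¬ack ∨ lock)) = {s : some successor in {n1, n2, n4, n5, n6, n7, n8}} = {n1, n2, n3, n4, n5, n6, n7, n8}
|Sat(EX (¬ack ∨ lock))| = |{n1, n2, n3, n4, n5, n6, n7, n8}| = 8.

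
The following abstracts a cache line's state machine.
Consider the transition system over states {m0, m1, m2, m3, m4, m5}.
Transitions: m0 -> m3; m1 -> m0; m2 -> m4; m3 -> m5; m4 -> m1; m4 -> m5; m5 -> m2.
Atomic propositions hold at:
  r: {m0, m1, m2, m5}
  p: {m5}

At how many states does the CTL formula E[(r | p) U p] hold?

Sat(r | p) = {m0, m1, m2, m5}
E[(r | p) U p]: least fixpoint, start Z0 = Sat(p) = {m5}, add states in Sat(r | p) with some successor in Z. Already a fixed point.
Sat(E[(r | p) U p]) = {m5}
|Sat(E[(r | p) U p])| = |{m5}| = 1.

1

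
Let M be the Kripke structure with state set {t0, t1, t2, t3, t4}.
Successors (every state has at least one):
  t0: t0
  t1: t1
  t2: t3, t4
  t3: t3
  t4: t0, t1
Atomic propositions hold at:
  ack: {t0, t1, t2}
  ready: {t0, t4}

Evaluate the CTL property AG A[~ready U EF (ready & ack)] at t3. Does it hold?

No

Sat(~ready) = {t1, t2, t3}
Sat(ready & ack) = {t0}
EF (ready & ack): least fixpoint, start Z0 = {t0}, add states with some successor in Z. Z1 = {t0, t4}; Z2 = {t0, t2, t4}; fixed.
Sat(EF (ready & ack)) = {t0, t2, t4}
A[~ready U EF (ready & ack)]: least fixpoint, start Z0 = Sat(EF (ready & ack)) = {t0, t2, t4}, add states in Sat(~ready) with every successor in Z. Already a fixed point.
Sat(A[~ready U EF (ready & ack)]) = {t0, t2, t4}
AG A[~ready U EF (ready & ack)]: greatest fixpoint, start Z0 = {t0, t2, t4}, keep only states in Sat with every successor in Z. Z1 = {t0}; fixed.
Sat(AG A[~ready U EF (ready & ack)]) = {t0}
t3 ∉ Sat(AG A[~ready U EF (ready & ack)]) = {t0}, so the formula does not hold at t3.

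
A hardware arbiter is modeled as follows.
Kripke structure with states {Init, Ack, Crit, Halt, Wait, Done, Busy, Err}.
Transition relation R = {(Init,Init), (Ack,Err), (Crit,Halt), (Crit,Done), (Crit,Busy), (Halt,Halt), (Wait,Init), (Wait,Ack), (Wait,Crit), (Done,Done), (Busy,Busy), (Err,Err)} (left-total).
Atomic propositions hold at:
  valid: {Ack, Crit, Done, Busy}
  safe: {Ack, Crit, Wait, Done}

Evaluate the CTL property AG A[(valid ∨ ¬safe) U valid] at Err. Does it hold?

Sat(¬safe) = {Init, Halt, Busy, Err}
Sat(valid ∨ ¬safe) = {Init, Ack, Crit, Halt, Done, Busy, Err}
A[(valid ∨ ¬safe) U valid]: least fixpoint, start Z0 = Sat(valid) = {Ack, Crit, Done, Busy}, add states in Sat(valid ∨ ¬safe) with every successor in Z. Already a fixed point.
Sat(A[(valid ∨ ¬safe) U valid]) = {Ack, Crit, Done, Busy}
AG A[(valid ∨ ¬safe) U valid]: greatest fixpoint, start Z0 = {Ack, Crit, Done, Busy}, keep only states in Sat with every successor in Z. Z1 = {Done, Busy}; fixed.
Sat(AG A[(valid ∨ ¬safe) U valid]) = {Done, Busy}
Err ∉ Sat(AG A[(valid ∨ ¬safe) U valid]) = {Done, Busy}, so the formula does not hold at Err.

No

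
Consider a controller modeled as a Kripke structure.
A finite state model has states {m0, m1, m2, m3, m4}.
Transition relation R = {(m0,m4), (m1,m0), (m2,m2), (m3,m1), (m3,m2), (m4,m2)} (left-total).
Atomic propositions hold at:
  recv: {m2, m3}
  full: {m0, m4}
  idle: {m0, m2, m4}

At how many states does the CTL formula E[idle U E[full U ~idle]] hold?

Sat(~idle) = {m1, m3}
E[full U ~idle]: least fixpoint, start Z0 = Sat(~idle) = {m1, m3}, add states in Sat(full) with some successor in Z. Already a fixed point.
Sat(E[full U ~idle]) = {m1, m3}
E[idle U E[full U ~idle]]: least fixpoint, start Z0 = Sat(E[full U ~idle]) = {m1, m3}, add states in Sat(idle) with some successor in Z. Already a fixed point.
Sat(E[idle U E[full U ~idle]]) = {m1, m3}
|Sat(E[idle U E[full U ~idle]])| = |{m1, m3}| = 2.

2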